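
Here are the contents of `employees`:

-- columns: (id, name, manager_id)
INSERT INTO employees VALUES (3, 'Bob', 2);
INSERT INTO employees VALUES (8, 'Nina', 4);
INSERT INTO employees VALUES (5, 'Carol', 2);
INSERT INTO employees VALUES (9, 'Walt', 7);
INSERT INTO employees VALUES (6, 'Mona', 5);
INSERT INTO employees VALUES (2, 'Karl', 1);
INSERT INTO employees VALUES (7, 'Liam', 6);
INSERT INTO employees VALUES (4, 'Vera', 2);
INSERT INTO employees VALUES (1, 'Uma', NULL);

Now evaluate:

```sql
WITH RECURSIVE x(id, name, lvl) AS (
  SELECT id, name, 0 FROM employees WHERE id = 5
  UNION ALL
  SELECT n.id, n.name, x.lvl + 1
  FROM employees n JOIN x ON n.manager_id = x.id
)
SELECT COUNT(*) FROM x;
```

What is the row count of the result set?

Base: id=5 (Carol) at lvl 0.
Iteration 1: rows with manager_id in {5} -> Mona (id 6, lvl 1).
Iteration 2: rows with manager_id in {6} -> Liam (id 7, lvl 2).
Iteration 3: rows with manager_id in {7} -> Walt (id 9, lvl 3).
Iteration 4: no rows with manager_id in {9}; recursion stops.
Total rows emitted: 4.

4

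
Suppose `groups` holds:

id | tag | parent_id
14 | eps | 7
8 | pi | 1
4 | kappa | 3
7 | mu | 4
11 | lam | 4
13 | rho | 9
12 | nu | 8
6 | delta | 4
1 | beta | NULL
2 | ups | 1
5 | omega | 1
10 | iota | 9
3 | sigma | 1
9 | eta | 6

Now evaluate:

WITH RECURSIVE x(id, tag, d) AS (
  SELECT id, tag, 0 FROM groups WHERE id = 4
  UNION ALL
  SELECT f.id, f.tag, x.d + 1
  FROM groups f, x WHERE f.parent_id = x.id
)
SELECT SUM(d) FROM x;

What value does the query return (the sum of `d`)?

13

Base: id=4 (kappa) at d 0.
Iteration 1: rows with parent_id in {4} -> delta (id 6, d 1), mu (id 7, d 1), lam (id 11, d 1).
Iteration 2: rows with parent_id in {6,7,11} -> eta (id 9, d 2), eps (id 14, d 2).
Iteration 3: rows with parent_id in {9,14} -> iota (id 10, d 3), rho (id 13, d 3).
Iteration 4: no rows with parent_id in {10,13}; recursion stops.
SUM(d) = 0 + 1 + 1 + 1 + 2 + 2 + 3 + 3 = 13.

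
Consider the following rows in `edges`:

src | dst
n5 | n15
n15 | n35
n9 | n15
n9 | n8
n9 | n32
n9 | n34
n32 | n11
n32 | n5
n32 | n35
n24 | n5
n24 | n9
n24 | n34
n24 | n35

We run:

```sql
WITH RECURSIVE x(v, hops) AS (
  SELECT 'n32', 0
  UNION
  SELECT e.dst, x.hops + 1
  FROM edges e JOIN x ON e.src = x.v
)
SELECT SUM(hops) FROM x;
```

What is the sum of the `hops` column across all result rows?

Base: (n32, hops=0).
Iteration 1: edges from {n32} -> (n11, hops=1), (n35, hops=1), (n5, hops=1).
Iteration 2: edges from {n11,n35,n5} -> (n15, hops=2).
Iteration 3: edges from {n15} -> (n35, hops=3).
Iteration 4: no outgoing edges from {n35}; recursion stops.
SUM(hops) = 0 + 1 + 1 + 1 + 2 + 3 = 8.

8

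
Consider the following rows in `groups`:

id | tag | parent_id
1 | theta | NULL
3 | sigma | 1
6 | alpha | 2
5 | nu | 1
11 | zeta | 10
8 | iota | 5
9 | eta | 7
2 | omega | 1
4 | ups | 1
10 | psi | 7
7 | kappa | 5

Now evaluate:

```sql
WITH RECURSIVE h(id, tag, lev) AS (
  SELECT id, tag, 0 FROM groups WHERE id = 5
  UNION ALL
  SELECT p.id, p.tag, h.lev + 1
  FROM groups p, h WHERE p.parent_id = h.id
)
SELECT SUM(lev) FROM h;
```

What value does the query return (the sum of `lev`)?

Base: id=5 (nu) at lev 0.
Iteration 1: rows with parent_id in {5} -> kappa (id 7, lev 1), iota (id 8, lev 1).
Iteration 2: rows with parent_id in {7,8} -> eta (id 9, lev 2), psi (id 10, lev 2).
Iteration 3: rows with parent_id in {9,10} -> zeta (id 11, lev 3).
Iteration 4: no rows with parent_id in {11}; recursion stops.
SUM(lev) = 0 + 1 + 1 + 2 + 2 + 3 = 9.

9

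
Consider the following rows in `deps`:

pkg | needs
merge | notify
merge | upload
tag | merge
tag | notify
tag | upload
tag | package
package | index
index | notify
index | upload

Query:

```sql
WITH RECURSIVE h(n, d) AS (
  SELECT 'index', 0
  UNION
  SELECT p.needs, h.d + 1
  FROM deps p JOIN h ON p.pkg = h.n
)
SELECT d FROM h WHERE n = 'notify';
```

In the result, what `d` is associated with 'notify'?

1

Base: (index, d=0).
Iteration 1: edges from {index} -> (notify, d=1), (upload, d=1).
Iteration 2: no outgoing edges from {notify,upload}; recursion stops.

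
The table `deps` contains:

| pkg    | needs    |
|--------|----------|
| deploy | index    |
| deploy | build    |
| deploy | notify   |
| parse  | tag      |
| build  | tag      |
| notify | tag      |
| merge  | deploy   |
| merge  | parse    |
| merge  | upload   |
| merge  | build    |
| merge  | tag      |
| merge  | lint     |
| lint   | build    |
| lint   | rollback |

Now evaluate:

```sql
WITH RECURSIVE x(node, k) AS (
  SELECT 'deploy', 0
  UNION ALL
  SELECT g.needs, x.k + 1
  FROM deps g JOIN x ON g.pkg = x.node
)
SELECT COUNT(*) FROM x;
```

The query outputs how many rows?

6

Base: (deploy, k=0).
Iteration 1: edges from {deploy} -> (build, k=1), (index, k=1), (notify, k=1).
Iteration 2: edges from {build,index,notify} -> (tag, k=2) x2. [UNION ALL keeps all 2 new rows, including repeats]
Iteration 3: no outgoing edges from {tag}; recursion stops.
Total rows emitted: 6.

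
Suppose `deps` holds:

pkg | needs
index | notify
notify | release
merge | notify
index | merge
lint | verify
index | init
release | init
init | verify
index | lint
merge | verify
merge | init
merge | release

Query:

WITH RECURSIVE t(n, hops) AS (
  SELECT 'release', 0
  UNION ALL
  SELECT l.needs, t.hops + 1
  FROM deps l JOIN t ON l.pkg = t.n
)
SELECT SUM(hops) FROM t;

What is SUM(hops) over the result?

Base: (release, hops=0).
Iteration 1: edges from {release} -> (init, hops=1).
Iteration 2: edges from {init} -> (verify, hops=2).
Iteration 3: no outgoing edges from {verify}; recursion stops.
SUM(hops) = 0 + 1 + 2 = 3.

3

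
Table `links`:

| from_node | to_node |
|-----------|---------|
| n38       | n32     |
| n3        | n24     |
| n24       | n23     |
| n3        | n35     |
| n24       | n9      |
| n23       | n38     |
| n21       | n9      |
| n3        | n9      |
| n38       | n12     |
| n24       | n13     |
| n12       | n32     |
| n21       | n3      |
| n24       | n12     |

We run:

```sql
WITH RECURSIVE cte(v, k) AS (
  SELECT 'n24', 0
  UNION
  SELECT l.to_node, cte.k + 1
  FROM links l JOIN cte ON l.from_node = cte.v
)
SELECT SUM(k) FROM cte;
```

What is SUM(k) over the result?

Base: (n24, k=0).
Iteration 1: edges from {n24} -> (n12, k=1), (n13, k=1), (n23, k=1), (n9, k=1).
Iteration 2: edges from {n12,n13,n23,n9} -> (n32, k=2), (n38, k=2).
Iteration 3: edges from {n32,n38} -> (n12, k=3), (n32, k=3).
Iteration 4: edges from {n12,n32} -> (n32, k=4).
Iteration 5: no outgoing edges from {n32}; recursion stops.
SUM(k) = 0 + 1 + 1 + 1 + 1 + 2 + 2 + 3 + 3 + 4 = 18.

18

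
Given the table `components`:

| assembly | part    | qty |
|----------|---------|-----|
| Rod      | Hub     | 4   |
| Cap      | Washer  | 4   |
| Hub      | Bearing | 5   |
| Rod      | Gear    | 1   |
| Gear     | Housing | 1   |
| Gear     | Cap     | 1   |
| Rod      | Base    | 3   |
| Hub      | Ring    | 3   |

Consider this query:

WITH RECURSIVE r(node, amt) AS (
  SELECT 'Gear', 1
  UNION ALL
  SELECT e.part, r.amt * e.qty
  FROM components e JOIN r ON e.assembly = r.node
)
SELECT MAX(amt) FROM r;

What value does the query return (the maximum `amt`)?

4

Base: (Gear, amt=1).
Iteration 1: components of {Gear} -> Cap = 1*1 = 1, Housing = 1*1 = 1.
Iteration 2: components of {Cap,Housing} -> Washer = 1*4 = 4.
Iteration 3: no further components; recursion stops.
amt values: 1, 1, 1, 4; the maximum is 4.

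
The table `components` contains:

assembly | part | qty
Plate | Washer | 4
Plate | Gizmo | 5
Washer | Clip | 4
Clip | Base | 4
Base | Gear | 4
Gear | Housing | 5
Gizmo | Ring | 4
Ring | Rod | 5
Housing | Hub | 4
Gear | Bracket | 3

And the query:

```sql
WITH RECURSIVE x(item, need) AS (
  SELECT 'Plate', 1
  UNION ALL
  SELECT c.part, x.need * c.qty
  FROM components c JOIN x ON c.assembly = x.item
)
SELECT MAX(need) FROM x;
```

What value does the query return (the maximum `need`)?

5120

Base: (Plate, need=1).
Iteration 1: components of {Plate} -> Gizmo = 1*5 = 5, Washer = 1*4 = 4.
Iteration 2: components of {Gizmo,Washer} -> Clip = 4*4 = 16, Ring = 5*4 = 20.
Iteration 3: components of {Clip,Ring} -> Base = 16*4 = 64, Rod = 20*5 = 100.
Iteration 4: components of {Base,Rod} -> Gear = 64*4 = 256.
Iteration 5: components of {Gear} -> Bracket = 256*3 = 768, Housing = 256*5 = 1280.
Iteration 6: components of {Bracket,Housing} -> Hub = 1280*4 = 5120.
Iteration 7: no further components; recursion stops.
need values: 1, 4, 5, 16, 20, 64, 100, 256, 1280, 768, 5120; the maximum is 5120.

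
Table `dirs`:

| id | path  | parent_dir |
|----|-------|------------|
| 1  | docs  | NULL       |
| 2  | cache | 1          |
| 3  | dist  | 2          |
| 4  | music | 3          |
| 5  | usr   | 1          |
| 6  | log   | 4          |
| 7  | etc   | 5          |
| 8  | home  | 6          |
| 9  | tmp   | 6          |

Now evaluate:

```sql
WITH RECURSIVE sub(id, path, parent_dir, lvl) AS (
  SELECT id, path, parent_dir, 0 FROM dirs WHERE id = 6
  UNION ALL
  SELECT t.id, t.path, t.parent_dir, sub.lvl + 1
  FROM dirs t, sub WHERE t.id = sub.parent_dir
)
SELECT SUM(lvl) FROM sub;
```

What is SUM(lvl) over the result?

Base: id=6 (log), parent_dir=4, lvl 0.
Iteration 1: join on id=4 -> music (id 4, parent_dir=3, lvl 1).
Iteration 2: join on id=3 -> dist (id 3, parent_dir=2, lvl 2).
Iteration 3: join on id=2 -> cache (id 2, parent_dir=1, lvl 3).
Iteration 4: join on id=1 -> docs (id 1, parent_dir=NULL, lvl 4).
Iteration 5: parent_dir is NULL; no match; recursion stops.
SUM(lvl) = 0 + 1 + 2 + 3 + 4 = 10.

10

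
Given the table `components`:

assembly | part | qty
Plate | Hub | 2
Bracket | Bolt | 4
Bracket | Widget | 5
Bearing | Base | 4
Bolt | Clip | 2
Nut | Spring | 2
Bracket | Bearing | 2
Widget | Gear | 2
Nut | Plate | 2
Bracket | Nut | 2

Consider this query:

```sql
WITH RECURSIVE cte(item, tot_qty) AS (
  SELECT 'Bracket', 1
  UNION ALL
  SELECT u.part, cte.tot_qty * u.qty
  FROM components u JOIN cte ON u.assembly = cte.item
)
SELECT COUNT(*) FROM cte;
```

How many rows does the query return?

Base: (Bracket, tot_qty=1).
Iteration 1: components of {Bracket} -> Bearing = 1*2 = 2, Bolt = 1*4 = 4, Nut = 1*2 = 2, Widget = 1*5 = 5.
Iteration 2: components of {Bearing,Bolt,Nut,Widget} -> Base = 2*4 = 8, Clip = 4*2 = 8, Gear = 5*2 = 10, Plate = 2*2 = 4, Spring = 2*2 = 4.
Iteration 3: components of {Base,Clip,Gear,Plate,Spring} -> Hub = 4*2 = 8.
Iteration 4: no further components; recursion stops.
Total rows emitted: 11.

11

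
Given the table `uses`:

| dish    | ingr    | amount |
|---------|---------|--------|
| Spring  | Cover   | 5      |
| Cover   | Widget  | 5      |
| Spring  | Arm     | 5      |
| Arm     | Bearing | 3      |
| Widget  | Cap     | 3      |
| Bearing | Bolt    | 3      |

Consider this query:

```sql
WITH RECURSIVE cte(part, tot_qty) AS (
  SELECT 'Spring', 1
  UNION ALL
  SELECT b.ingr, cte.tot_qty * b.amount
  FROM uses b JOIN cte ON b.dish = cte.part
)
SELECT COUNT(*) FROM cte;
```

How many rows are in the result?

Base: (Spring, tot_qty=1).
Iteration 1: components of {Spring} -> Arm = 1*5 = 5, Cover = 1*5 = 5.
Iteration 2: components of {Arm,Cover} -> Bearing = 5*3 = 15, Widget = 5*5 = 25.
Iteration 3: components of {Bearing,Widget} -> Bolt = 15*3 = 45, Cap = 25*3 = 75.
Iteration 4: no further components; recursion stops.
Total rows emitted: 7.

7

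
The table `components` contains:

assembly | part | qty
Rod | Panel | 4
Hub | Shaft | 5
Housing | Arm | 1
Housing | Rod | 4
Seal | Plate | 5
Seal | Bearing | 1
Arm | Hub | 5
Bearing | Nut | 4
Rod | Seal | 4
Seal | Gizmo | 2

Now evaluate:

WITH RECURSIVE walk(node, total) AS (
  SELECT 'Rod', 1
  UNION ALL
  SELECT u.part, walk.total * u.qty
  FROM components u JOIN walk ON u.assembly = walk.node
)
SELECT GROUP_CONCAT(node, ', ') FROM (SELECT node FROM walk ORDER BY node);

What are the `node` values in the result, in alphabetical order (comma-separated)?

Base: (Rod, total=1).
Iteration 1: components of {Rod} -> Panel = 1*4 = 4, Seal = 1*4 = 4.
Iteration 2: components of {Panel,Seal} -> Bearing = 4*1 = 4, Gizmo = 4*2 = 8, Plate = 4*5 = 20.
Iteration 3: components of {Bearing,Gizmo,Plate} -> Nut = 4*4 = 16.
Iteration 4: no further components; recursion stops.

Bearing, Gizmo, Nut, Panel, Plate, Rod, Seal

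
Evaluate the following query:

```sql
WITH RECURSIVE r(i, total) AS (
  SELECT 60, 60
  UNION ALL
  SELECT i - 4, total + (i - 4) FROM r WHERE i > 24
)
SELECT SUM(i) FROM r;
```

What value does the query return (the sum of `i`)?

Base: i=60, total=60.
Iteration 1: 60 > 24 holds -> i = 60 - 4 = 56, total = 60 + 56 = 116.
Iteration 2: 56 > 24 holds -> i = 56 - 4 = 52, total = 116 + 52 = 168.
Iteration 3: 52 > 24 holds -> i = 52 - 4 = 48, total = 168 + 48 = 216.
Iteration 4: 48 > 24 holds -> i = 48 - 4 = 44, total = 216 + 44 = 260.
Iteration 5: 44 > 24 holds -> i = 44 - 4 = 40, total = 260 + 40 = 300.
Iteration 6: 40 > 24 holds -> i = 40 - 4 = 36, total = 300 + 36 = 336.
Iteration 7: 36 > 24 holds -> i = 36 - 4 = 32, total = 336 + 32 = 368.
Iteration 8: 32 > 24 holds -> i = 32 - 4 = 28, total = 368 + 28 = 396.
Iteration 9: 28 > 24 holds -> i = 28 - 4 = 24, total = 396 + 24 = 420.
Iteration 10: 24 > 24 fails; recursion stops.
SUM(i) = 60 + 56 + 52 + 48 + 44 + 40 + 36 + 32 + 28 + 24 = 420.

420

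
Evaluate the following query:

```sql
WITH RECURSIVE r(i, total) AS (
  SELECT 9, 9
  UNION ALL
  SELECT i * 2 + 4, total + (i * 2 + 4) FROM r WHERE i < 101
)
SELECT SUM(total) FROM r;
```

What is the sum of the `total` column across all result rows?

681

Base: i=9, total=9.
Iteration 1: 9 < 101 holds -> i = 9 * 2 + 4 = 22, total = 9 + 22 = 31.
Iteration 2: 22 < 101 holds -> i = 22 * 2 + 4 = 48, total = 31 + 48 = 79.
Iteration 3: 48 < 101 holds -> i = 48 * 2 + 4 = 100, total = 79 + 100 = 179.
Iteration 4: 100 < 101 holds -> i = 100 * 2 + 4 = 204, total = 179 + 204 = 383.
Iteration 5: 204 < 101 fails; recursion stops.
SUM(total) = 9 + 31 + 79 + 179 + 383 = 681.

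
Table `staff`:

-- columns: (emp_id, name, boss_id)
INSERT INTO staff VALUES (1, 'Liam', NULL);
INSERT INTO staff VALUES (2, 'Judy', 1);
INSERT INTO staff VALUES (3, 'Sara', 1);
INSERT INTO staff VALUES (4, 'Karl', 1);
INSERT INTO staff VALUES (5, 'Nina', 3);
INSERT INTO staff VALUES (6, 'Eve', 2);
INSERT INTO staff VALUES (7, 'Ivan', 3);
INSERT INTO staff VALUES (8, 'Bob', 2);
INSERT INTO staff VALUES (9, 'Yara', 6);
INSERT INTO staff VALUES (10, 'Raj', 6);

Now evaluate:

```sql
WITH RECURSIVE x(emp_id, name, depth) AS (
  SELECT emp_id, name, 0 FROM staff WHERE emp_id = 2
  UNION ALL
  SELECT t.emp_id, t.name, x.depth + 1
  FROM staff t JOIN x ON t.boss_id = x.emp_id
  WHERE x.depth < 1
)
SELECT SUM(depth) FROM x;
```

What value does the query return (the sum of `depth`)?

2

Base: emp_id=2 (Judy) at depth 0.
Iteration 1: rows with boss_id in {2} -> Eve (id 6, depth 1), Bob (id 8, depth 1).
Iteration 2: depth < 1 fails for all current rows; recursion stops.
SUM(depth) = 0 + 1 + 1 = 2.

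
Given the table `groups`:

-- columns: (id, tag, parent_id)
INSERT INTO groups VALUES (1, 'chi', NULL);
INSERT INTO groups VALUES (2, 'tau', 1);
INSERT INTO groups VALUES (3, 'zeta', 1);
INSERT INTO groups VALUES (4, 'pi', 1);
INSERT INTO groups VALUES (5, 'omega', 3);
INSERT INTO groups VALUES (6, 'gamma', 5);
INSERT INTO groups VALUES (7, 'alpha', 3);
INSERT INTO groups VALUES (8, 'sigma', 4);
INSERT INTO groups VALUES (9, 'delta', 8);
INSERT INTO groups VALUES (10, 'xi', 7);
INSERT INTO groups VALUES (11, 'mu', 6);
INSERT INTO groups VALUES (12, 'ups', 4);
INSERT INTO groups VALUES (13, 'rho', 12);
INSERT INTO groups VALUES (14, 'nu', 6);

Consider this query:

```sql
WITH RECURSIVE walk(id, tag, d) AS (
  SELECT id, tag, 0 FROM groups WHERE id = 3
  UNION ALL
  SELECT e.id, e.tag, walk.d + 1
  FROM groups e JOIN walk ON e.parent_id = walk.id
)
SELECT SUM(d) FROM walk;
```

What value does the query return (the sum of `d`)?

12

Base: id=3 (zeta) at d 0.
Iteration 1: rows with parent_id in {3} -> omega (id 5, d 1), alpha (id 7, d 1).
Iteration 2: rows with parent_id in {5,7} -> gamma (id 6, d 2), xi (id 10, d 2).
Iteration 3: rows with parent_id in {6,10} -> mu (id 11, d 3), nu (id 14, d 3).
Iteration 4: no rows with parent_id in {11,14}; recursion stops.
SUM(d) = 0 + 1 + 1 + 2 + 2 + 3 + 3 = 12.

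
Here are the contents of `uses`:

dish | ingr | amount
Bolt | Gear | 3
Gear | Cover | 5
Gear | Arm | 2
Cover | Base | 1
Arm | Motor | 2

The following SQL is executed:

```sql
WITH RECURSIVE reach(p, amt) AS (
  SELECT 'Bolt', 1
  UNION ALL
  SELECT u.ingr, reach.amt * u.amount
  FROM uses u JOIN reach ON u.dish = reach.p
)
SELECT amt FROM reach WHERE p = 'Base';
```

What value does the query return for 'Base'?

Base: (Bolt, amt=1).
Iteration 1: components of {Bolt} -> Gear = 1*3 = 3.
Iteration 2: components of {Gear} -> Arm = 3*2 = 6, Cover = 3*5 = 15.
Iteration 3: components of {Arm,Cover} -> Base = 15*1 = 15, Motor = 6*2 = 12.
Iteration 4: no further components; recursion stops.

15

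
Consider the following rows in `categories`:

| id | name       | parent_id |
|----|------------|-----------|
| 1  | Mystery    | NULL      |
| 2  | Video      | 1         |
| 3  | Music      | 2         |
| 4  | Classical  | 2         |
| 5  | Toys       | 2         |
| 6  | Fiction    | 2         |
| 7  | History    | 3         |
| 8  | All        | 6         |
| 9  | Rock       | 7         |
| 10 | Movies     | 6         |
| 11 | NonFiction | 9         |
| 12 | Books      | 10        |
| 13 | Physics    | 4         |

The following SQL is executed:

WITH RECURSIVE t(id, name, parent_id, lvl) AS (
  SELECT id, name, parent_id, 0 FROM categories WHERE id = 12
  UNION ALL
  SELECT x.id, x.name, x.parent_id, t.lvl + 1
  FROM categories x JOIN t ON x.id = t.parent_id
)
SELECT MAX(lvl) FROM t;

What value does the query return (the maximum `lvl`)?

4

Base: id=12 (Books), parent_id=10, lvl 0.
Iteration 1: join on id=10 -> Movies (id 10, parent_id=6, lvl 1).
Iteration 2: join on id=6 -> Fiction (id 6, parent_id=2, lvl 2).
Iteration 3: join on id=2 -> Video (id 2, parent_id=1, lvl 3).
Iteration 4: join on id=1 -> Mystery (id 1, parent_id=NULL, lvl 4).
Iteration 5: parent_id is NULL; no match; recursion stops.
lvl values: 0, 1, 2, 3, 4; the maximum is 4.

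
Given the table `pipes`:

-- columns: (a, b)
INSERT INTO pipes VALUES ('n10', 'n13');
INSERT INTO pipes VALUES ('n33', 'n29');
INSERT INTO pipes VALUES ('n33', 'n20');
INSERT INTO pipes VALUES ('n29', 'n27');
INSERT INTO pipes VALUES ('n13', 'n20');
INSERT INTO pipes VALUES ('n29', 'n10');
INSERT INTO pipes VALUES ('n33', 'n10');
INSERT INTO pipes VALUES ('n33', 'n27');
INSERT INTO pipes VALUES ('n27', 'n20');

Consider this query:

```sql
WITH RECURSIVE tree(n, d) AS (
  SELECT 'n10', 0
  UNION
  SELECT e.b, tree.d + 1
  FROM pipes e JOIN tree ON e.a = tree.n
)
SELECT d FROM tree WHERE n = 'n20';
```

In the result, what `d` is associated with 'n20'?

Base: (n10, d=0).
Iteration 1: edges from {n10} -> (n13, d=1).
Iteration 2: edges from {n13} -> (n20, d=2).
Iteration 3: no outgoing edges from {n20}; recursion stops.

2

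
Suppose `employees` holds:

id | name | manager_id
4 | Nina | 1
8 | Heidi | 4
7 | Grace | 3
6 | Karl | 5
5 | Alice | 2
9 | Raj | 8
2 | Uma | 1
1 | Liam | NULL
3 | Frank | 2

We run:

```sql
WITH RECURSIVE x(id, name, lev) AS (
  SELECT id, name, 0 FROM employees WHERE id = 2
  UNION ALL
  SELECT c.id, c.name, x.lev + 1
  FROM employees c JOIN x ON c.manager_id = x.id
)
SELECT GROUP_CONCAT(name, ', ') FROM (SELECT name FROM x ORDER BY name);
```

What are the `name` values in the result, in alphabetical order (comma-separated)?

Base: id=2 (Uma) at lev 0.
Iteration 1: rows with manager_id in {2} -> Frank (id 3, lev 1), Alice (id 5, lev 1).
Iteration 2: rows with manager_id in {3,5} -> Karl (id 6, lev 2), Grace (id 7, lev 2).
Iteration 3: no rows with manager_id in {6,7}; recursion stops.

Alice, Frank, Grace, Karl, Uma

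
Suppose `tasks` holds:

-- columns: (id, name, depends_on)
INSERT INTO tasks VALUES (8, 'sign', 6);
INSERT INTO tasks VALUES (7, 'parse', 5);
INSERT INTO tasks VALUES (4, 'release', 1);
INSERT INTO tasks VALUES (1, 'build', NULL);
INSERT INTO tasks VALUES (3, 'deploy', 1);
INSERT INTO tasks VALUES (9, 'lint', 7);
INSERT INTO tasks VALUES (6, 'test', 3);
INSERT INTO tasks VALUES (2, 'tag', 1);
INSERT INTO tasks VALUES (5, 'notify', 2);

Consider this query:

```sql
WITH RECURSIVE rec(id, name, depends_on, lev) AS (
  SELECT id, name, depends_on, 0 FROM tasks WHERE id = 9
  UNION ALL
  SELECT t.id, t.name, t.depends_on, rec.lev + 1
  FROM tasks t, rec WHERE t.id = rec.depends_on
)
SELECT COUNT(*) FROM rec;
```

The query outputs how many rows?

5

Base: id=9 (lint), depends_on=7, lev 0.
Iteration 1: join on id=7 -> parse (id 7, depends_on=5, lev 1).
Iteration 2: join on id=5 -> notify (id 5, depends_on=2, lev 2).
Iteration 3: join on id=2 -> tag (id 2, depends_on=1, lev 3).
Iteration 4: join on id=1 -> build (id 1, depends_on=NULL, lev 4).
Iteration 5: depends_on is NULL; no match; recursion stops.
Total rows emitted: 5.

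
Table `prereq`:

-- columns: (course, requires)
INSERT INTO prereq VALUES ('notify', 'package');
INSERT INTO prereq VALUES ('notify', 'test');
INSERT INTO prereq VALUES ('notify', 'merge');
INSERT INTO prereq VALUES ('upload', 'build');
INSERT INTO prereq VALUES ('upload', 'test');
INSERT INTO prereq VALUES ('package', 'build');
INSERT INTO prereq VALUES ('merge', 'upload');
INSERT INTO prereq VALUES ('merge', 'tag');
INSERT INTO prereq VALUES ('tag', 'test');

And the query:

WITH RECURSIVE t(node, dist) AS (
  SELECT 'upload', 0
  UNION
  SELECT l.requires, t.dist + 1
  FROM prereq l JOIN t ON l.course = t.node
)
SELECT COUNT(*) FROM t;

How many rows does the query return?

Base: (upload, dist=0).
Iteration 1: edges from {upload} -> (build, dist=1), (test, dist=1).
Iteration 2: no outgoing edges from {build,test}; recursion stops.
Total rows emitted: 3.

3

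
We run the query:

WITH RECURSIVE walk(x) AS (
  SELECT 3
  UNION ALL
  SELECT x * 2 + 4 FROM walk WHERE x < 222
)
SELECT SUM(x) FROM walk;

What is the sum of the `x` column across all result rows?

Base: x=3.
Iteration 1: 3 < 222 holds -> x = 3 * 2 + 4 = 10.
Iteration 2: 10 < 222 holds -> x = 10 * 2 + 4 = 24.
Iteration 3: 24 < 222 holds -> x = 24 * 2 + 4 = 52.
Iteration 4: 52 < 222 holds -> x = 52 * 2 + 4 = 108.
Iteration 5: 108 < 222 holds -> x = 108 * 2 + 4 = 220.
Iteration 6: 220 < 222 holds -> x = 220 * 2 + 4 = 444.
Iteration 7: 444 < 222 fails; recursion stops.
SUM(x) = 3 + 10 + 24 + 52 + 108 + 220 + 444 = 861.

861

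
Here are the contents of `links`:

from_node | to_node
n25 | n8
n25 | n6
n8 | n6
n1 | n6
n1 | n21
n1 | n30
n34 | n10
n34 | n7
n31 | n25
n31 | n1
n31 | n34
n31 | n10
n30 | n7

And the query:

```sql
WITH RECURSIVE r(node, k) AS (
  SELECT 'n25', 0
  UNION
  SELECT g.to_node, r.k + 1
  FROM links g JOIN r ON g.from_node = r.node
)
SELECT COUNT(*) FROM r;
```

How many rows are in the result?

Base: (n25, k=0).
Iteration 1: edges from {n25} -> (n6, k=1), (n8, k=1).
Iteration 2: edges from {n6,n8} -> (n6, k=2).
Iteration 3: no outgoing edges from {n6}; recursion stops.
Total rows emitted: 4.

4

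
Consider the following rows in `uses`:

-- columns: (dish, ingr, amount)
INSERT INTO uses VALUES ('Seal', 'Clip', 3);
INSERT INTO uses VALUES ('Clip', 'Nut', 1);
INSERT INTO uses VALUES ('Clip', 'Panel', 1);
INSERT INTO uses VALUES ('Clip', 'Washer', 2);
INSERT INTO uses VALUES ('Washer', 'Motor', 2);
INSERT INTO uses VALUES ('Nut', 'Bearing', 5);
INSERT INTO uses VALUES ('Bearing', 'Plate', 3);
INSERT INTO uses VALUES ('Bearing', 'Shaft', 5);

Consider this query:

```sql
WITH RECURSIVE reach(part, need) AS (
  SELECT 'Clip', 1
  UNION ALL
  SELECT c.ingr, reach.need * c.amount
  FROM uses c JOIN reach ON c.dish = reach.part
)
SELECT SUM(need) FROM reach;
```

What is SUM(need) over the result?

54

Base: (Clip, need=1).
Iteration 1: components of {Clip} -> Nut = 1*1 = 1, Panel = 1*1 = 1, Washer = 1*2 = 2.
Iteration 2: components of {Nut,Panel,Washer} -> Bearing = 1*5 = 5, Motor = 2*2 = 4.
Iteration 3: components of {Bearing,Motor} -> Plate = 5*3 = 15, Shaft = 5*5 = 25.
Iteration 4: no further components; recursion stops.
SUM(need) = 1 + 1 + 1 + 2 + 5 + 4 + 15 + 25 = 54.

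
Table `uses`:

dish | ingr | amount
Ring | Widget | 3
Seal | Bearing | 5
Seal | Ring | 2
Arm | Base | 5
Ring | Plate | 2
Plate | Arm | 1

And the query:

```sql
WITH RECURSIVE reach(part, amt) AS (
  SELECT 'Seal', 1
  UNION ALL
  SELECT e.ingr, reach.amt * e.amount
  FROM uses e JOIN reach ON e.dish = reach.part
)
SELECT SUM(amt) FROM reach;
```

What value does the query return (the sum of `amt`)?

42

Base: (Seal, amt=1).
Iteration 1: components of {Seal} -> Bearing = 1*5 = 5, Ring = 1*2 = 2.
Iteration 2: components of {Bearing,Ring} -> Plate = 2*2 = 4, Widget = 2*3 = 6.
Iteration 3: components of {Plate,Widget} -> Arm = 4*1 = 4.
Iteration 4: components of {Arm} -> Base = 4*5 = 20.
Iteration 5: no further components; recursion stops.
SUM(amt) = 1 + 5 + 2 + 6 + 4 + 4 + 20 = 42.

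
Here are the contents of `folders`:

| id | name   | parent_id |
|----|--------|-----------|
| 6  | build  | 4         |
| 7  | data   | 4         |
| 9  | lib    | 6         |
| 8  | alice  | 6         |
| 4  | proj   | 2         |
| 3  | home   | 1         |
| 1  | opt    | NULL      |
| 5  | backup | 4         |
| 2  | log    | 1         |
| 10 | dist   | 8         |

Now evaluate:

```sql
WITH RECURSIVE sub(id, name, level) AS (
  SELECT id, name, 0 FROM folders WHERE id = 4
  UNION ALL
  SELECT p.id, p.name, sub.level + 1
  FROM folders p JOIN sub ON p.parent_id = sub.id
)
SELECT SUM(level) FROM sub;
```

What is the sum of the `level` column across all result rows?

Base: id=4 (proj) at level 0.
Iteration 1: rows with parent_id in {4} -> backup (id 5, level 1), build (id 6, level 1), data (id 7, level 1).
Iteration 2: rows with parent_id in {5,6,7} -> alice (id 8, level 2), lib (id 9, level 2).
Iteration 3: rows with parent_id in {8,9} -> dist (id 10, level 3).
Iteration 4: no rows with parent_id in {10}; recursion stops.
SUM(level) = 0 + 1 + 1 + 1 + 2 + 2 + 3 = 10.

10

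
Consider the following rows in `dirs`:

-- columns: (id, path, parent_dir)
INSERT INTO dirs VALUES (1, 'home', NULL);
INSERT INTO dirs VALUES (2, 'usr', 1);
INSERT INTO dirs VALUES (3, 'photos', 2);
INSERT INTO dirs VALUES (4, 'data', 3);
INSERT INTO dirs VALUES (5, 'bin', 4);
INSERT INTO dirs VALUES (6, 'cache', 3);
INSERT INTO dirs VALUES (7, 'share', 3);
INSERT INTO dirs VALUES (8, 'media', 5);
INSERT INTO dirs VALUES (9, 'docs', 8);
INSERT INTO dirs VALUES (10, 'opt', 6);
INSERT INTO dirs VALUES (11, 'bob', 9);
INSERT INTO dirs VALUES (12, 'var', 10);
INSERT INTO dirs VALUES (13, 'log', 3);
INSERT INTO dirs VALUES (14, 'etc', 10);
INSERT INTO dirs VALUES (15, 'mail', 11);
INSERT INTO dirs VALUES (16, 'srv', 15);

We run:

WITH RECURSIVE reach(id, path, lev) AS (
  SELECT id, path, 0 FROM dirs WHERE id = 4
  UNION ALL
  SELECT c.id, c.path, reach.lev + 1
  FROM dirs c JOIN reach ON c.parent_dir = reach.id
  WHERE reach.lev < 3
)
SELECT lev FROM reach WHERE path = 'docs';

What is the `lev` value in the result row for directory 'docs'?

3

Base: id=4 (data) at lev 0.
Iteration 1: rows with parent_dir in {4} -> bin (id 5, lev 1).
Iteration 2: rows with parent_dir in {5} -> media (id 8, lev 2).
Iteration 3: rows with parent_dir in {8} -> docs (id 9, lev 3).
Iteration 4: lev < 3 fails for all current rows; recursion stops.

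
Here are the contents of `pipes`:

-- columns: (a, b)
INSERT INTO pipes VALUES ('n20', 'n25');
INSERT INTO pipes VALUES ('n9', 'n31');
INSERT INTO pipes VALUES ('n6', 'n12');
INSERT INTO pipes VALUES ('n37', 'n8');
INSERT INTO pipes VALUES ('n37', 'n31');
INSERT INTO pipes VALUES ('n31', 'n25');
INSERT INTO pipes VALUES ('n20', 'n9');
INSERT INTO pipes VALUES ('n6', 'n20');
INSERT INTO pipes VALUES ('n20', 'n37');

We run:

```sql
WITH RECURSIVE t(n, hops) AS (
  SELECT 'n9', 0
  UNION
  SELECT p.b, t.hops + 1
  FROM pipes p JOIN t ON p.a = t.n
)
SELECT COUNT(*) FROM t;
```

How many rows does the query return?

3

Base: (n9, hops=0).
Iteration 1: edges from {n9} -> (n31, hops=1).
Iteration 2: edges from {n31} -> (n25, hops=2).
Iteration 3: no outgoing edges from {n25}; recursion stops.
Total rows emitted: 3.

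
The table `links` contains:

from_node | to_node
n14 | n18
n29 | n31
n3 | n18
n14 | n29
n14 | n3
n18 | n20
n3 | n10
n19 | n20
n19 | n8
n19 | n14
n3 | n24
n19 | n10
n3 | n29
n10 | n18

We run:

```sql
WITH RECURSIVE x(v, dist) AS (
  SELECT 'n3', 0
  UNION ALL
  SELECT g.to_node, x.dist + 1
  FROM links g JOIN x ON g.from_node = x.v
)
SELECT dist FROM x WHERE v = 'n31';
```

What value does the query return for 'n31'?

Base: (n3, dist=0).
Iteration 1: edges from {n3} -> (n10, dist=1), (n18, dist=1), (n24, dist=1), (n29, dist=1).
Iteration 2: edges from {n10,n18,n24,n29} -> (n18, dist=2), (n20, dist=2), (n31, dist=2).
Iteration 3: edges from {n18,n20,n31} -> (n20, dist=3).
Iteration 4: no outgoing edges from {n20}; recursion stops.

2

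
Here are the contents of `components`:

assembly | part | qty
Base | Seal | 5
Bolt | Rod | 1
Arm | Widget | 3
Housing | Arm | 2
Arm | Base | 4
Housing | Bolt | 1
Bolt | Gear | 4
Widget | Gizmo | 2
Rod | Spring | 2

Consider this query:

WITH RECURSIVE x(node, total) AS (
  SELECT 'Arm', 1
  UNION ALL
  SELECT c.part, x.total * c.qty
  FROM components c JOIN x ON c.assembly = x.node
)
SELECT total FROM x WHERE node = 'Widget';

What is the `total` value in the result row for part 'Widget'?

3

Base: (Arm, total=1).
Iteration 1: components of {Arm} -> Base = 1*4 = 4, Widget = 1*3 = 3.
Iteration 2: components of {Base,Widget} -> Gizmo = 3*2 = 6, Seal = 4*5 = 20.
Iteration 3: no further components; recursion stops.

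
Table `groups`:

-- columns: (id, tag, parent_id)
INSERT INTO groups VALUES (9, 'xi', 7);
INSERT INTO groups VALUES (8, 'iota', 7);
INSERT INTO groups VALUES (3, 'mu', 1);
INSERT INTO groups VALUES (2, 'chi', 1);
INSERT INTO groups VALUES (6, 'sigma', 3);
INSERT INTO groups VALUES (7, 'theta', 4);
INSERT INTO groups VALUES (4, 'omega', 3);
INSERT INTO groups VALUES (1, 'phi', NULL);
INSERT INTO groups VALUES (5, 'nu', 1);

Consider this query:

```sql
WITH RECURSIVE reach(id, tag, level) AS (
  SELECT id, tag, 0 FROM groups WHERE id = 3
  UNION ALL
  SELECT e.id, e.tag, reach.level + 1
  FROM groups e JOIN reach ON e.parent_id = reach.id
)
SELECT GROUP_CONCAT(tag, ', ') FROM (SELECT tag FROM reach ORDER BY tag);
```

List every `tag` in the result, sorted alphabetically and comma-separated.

iota, mu, omega, sigma, theta, xi

Base: id=3 (mu) at level 0.
Iteration 1: rows with parent_id in {3} -> omega (id 4, level 1), sigma (id 6, level 1).
Iteration 2: rows with parent_id in {4,6} -> theta (id 7, level 2).
Iteration 3: rows with parent_id in {7} -> iota (id 8, level 3), xi (id 9, level 3).
Iteration 4: no rows with parent_id in {8,9}; recursion stops.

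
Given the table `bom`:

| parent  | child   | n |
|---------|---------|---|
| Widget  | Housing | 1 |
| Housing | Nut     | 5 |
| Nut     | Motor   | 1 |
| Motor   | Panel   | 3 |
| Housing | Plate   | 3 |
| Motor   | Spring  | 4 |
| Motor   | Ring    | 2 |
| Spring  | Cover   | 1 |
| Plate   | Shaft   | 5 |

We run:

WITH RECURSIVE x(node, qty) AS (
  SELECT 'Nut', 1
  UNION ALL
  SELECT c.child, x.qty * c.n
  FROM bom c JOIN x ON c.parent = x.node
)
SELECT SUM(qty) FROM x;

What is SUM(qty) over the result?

Base: (Nut, qty=1).
Iteration 1: components of {Nut} -> Motor = 1*1 = 1.
Iteration 2: components of {Motor} -> Panel = 1*3 = 3, Ring = 1*2 = 2, Spring = 1*4 = 4.
Iteration 3: components of {Panel,Ring,Spring} -> Cover = 4*1 = 4.
Iteration 4: no further components; recursion stops.
SUM(qty) = 1 + 1 + 3 + 4 + 2 + 4 = 15.

15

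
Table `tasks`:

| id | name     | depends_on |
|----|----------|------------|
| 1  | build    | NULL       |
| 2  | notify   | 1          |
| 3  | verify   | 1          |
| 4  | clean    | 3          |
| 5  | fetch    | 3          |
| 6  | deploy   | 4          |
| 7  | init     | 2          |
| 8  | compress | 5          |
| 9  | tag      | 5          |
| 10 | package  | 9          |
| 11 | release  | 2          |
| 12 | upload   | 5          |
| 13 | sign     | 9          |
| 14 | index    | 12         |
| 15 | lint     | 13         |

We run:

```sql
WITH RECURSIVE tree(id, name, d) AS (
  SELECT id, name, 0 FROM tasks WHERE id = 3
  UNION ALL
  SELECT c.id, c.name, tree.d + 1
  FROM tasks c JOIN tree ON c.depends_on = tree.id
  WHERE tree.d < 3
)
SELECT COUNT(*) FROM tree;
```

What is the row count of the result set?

10

Base: id=3 (verify) at d 0.
Iteration 1: rows with depends_on in {3} -> clean (id 4, d 1), fetch (id 5, d 1).
Iteration 2: rows with depends_on in {4,5} -> deploy (id 6, d 2), compress (id 8, d 2), tag (id 9, d 2), upload (id 12, d 2).
Iteration 3: rows with depends_on in {6,8,9,12} -> package (id 10, d 3), sign (id 13, d 3), index (id 14, d 3).
Iteration 4: d < 3 fails for all current rows; recursion stops.
Total rows emitted: 10.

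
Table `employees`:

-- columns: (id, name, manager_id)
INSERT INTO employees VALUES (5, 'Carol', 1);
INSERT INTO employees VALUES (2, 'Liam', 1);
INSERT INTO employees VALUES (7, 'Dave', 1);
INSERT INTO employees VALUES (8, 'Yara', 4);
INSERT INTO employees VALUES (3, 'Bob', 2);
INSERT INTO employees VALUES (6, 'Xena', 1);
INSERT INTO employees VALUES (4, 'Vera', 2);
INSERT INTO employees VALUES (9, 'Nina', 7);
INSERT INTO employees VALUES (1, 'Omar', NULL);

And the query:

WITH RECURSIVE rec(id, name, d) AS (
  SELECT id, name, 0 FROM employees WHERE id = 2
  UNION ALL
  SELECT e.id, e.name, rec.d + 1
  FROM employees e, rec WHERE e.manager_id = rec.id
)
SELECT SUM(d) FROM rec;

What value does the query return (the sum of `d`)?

Base: id=2 (Liam) at d 0.
Iteration 1: rows with manager_id in {2} -> Bob (id 3, d 1), Vera (id 4, d 1).
Iteration 2: rows with manager_id in {3,4} -> Yara (id 8, d 2).
Iteration 3: no rows with manager_id in {8}; recursion stops.
SUM(d) = 0 + 1 + 1 + 2 = 4.

4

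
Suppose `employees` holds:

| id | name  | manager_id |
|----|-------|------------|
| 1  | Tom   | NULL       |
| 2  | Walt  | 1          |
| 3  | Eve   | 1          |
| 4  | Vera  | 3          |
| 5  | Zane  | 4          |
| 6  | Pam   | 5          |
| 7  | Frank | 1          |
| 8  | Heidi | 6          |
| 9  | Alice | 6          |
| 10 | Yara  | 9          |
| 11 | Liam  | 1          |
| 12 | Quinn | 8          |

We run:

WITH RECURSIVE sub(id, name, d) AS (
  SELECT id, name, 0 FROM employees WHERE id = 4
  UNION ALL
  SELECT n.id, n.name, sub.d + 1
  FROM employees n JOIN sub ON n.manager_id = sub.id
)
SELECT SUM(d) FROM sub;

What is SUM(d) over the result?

17

Base: id=4 (Vera) at d 0.
Iteration 1: rows with manager_id in {4} -> Zane (id 5, d 1).
Iteration 2: rows with manager_id in {5} -> Pam (id 6, d 2).
Iteration 3: rows with manager_id in {6} -> Heidi (id 8, d 3), Alice (id 9, d 3).
Iteration 4: rows with manager_id in {8,9} -> Yara (id 10, d 4), Quinn (id 12, d 4).
Iteration 5: no rows with manager_id in {10,12}; recursion stops.
SUM(d) = 0 + 1 + 2 + 3 + 3 + 4 + 4 = 17.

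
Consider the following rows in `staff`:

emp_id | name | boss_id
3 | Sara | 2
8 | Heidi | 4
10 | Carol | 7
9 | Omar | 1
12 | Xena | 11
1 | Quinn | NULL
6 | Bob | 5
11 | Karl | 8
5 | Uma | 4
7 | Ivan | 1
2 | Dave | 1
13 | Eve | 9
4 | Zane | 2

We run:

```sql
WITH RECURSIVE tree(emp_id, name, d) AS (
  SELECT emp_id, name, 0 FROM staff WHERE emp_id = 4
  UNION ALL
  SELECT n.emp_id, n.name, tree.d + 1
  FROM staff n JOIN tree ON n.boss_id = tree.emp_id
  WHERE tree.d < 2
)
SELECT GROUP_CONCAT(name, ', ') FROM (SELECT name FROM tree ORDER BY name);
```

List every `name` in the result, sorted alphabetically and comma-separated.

Base: emp_id=4 (Zane) at d 0.
Iteration 1: rows with boss_id in {4} -> Uma (id 5, d 1), Heidi (id 8, d 1).
Iteration 2: rows with boss_id in {5,8} -> Bob (id 6, d 2), Karl (id 11, d 2).
Iteration 3: d < 2 fails for all current rows; recursion stops.

Bob, Heidi, Karl, Uma, Zane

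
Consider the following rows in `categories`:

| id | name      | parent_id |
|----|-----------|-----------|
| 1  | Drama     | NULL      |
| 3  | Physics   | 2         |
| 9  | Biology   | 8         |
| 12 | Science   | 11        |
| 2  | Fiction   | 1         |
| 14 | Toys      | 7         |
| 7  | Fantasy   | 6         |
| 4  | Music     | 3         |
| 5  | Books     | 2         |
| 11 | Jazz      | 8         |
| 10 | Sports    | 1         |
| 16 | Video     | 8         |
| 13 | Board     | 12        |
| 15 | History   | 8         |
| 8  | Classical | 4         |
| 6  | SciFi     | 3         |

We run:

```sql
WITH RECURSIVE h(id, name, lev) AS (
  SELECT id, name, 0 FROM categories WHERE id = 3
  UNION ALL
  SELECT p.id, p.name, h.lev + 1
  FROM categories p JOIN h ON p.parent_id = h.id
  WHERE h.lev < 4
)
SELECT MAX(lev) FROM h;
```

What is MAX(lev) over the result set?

4

Base: id=3 (Physics) at lev 0.
Iteration 1: rows with parent_id in {3} -> Music (id 4, lev 1), SciFi (id 6, lev 1).
Iteration 2: rows with parent_id in {4,6} -> Fantasy (id 7, lev 2), Classical (id 8, lev 2).
Iteration 3: rows with parent_id in {7,8} -> Biology (id 9, lev 3), Jazz (id 11, lev 3), Toys (id 14, lev 3), History (id 15, lev 3), Video (id 16, lev 3).
Iteration 4: rows with parent_id in {9,11,14,15,16} -> Science (id 12, lev 4).
Iteration 5: lev < 4 fails for all current rows; recursion stops.
lev values: 0, 1, 1, 2, 2, 3, 3, 3, 3, 3, 4; the maximum is 4.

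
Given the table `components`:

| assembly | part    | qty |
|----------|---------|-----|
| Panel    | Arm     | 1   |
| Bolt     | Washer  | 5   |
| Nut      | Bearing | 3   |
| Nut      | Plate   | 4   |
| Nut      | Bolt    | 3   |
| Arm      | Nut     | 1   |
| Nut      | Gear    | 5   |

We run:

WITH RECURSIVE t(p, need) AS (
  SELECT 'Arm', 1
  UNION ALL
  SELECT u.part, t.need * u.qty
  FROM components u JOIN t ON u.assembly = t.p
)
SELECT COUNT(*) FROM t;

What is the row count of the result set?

Base: (Arm, need=1).
Iteration 1: components of {Arm} -> Nut = 1*1 = 1.
Iteration 2: components of {Nut} -> Bearing = 1*3 = 3, Bolt = 1*3 = 3, Gear = 1*5 = 5, Plate = 1*4 = 4.
Iteration 3: components of {Bearing,Bolt,Gear,Plate} -> Washer = 3*5 = 15.
Iteration 4: no further components; recursion stops.
Total rows emitted: 7.

7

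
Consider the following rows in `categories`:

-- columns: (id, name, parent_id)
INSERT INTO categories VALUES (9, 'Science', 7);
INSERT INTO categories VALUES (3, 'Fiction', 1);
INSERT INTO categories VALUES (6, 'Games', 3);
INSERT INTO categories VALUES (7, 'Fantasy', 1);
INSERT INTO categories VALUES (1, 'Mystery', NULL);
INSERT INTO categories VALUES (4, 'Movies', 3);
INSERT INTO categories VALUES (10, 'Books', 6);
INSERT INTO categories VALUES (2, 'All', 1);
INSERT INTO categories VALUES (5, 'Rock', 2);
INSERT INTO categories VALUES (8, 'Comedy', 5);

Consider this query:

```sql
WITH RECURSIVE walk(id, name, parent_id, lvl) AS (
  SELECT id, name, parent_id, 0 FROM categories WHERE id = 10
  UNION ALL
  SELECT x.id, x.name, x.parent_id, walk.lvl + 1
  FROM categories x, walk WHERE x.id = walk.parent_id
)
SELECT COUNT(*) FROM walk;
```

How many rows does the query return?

4

Base: id=10 (Books), parent_id=6, lvl 0.
Iteration 1: join on id=6 -> Games (id 6, parent_id=3, lvl 1).
Iteration 2: join on id=3 -> Fiction (id 3, parent_id=1, lvl 2).
Iteration 3: join on id=1 -> Mystery (id 1, parent_id=NULL, lvl 3).
Iteration 4: parent_id is NULL; no match; recursion stops.
Total rows emitted: 4.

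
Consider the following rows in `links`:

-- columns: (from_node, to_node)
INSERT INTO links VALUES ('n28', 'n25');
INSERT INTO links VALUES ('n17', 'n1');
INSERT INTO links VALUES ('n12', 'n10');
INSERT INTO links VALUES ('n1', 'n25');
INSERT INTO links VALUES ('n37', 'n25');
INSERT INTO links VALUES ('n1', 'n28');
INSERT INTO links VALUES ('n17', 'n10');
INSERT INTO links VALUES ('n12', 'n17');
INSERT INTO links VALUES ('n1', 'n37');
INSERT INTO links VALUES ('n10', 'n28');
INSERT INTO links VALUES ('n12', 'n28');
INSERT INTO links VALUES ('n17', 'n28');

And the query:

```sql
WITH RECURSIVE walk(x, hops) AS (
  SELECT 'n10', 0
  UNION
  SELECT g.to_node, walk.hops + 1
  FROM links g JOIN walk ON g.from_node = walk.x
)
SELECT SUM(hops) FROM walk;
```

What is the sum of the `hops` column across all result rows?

3

Base: (n10, hops=0).
Iteration 1: edges from {n10} -> (n28, hops=1).
Iteration 2: edges from {n28} -> (n25, hops=2).
Iteration 3: no outgoing edges from {n25}; recursion stops.
SUM(hops) = 0 + 1 + 2 = 3.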